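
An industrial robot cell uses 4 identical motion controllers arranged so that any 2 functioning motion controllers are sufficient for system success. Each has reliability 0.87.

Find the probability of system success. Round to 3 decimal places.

0.992

R = Σ_{i=2}^{4} C(4,i) p^i (1−p)^{4−i} with p = 0.87
C(4,2)·0.87^2·0.13^2 = 0.07675
C(4,3)·0.87^3·0.13^1 = 0.34242
C(4,4)·0.87^4·0.13^0 = 0.57290
Sum = 0.992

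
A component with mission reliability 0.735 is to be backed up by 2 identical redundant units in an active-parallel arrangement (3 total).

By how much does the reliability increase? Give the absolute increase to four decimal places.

0.2464

R_before = 0.735
R_after = 1 − (1 − 0.735)^3 = 0.9814
ΔR = 0.9814 − 0.735 = 0.2464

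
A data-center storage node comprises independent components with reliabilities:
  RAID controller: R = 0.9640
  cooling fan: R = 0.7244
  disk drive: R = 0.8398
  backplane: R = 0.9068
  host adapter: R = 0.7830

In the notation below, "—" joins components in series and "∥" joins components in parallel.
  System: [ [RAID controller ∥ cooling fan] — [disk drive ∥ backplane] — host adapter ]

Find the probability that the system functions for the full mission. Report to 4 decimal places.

Parallel (RAID controller and cooling fan): 1 − (1 − 0.964000)(1 − 0.724400) = 0.990078
Parallel (disk drive and backplane): 1 − (1 − 0.839800)(1 − 0.906800) = 0.985069
Series ([0.990078], [0.985069], and host adapter): 0.990078 × 0.985069 × 0.783000 = 0.7637

0.7637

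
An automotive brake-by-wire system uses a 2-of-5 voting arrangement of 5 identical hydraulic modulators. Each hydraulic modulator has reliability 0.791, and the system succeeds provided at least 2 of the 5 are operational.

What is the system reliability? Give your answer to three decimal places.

0.992

R = Σ_{i=2}^{5} C(5,i) p^i (1−p)^{5−i} with p = 0.791
C(5,2)·0.791^2·0.209^3 = 0.05712
C(5,3)·0.791^3·0.209^2 = 0.21618
C(5,4)·0.791^4·0.209^1 = 0.40909
C(5,5)·0.791^5·0.209^0 = 0.30966
Sum = 0.992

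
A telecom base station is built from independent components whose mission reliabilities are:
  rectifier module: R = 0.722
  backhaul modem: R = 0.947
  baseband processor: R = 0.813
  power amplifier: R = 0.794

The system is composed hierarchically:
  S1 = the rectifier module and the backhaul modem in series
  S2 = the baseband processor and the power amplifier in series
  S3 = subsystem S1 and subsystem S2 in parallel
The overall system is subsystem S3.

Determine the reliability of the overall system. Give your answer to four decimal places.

Series (rectifier module and backhaul modem): 0.722000 × 0.947000 = 0.683734
Series (baseband processor and power amplifier): 0.813000 × 0.794000 = 0.645522
Parallel ([0.683734] and [0.645522]): 1 − (1 − 0.683734)(1 − 0.645522) = 0.8879

0.8879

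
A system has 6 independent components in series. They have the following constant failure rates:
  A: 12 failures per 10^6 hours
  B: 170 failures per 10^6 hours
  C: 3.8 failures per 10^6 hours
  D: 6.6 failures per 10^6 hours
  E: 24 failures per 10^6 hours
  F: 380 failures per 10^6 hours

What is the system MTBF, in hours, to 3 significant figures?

1680

Series of exponential components: λ_sys = Σ λ_i
λ_sys = 0.000012 + 0.00017 + 0.0000038 + 0.0000066 + 0.000024 + 0.00038 = 5.9640e-04 /h
MTBF = 1 / λ_sys = 1680 h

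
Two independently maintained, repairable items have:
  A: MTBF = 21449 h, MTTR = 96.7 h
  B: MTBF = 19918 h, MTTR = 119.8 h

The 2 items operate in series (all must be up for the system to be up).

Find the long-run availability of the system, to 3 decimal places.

0.990

A(A) = MTBF/(MTBF+MTTR) = 21449/(21449+96.7) = 0.995512
A(B) = MTBF/(MTBF+MTTR) = 19918/(19918+119.8) = 0.994021
Series availability: 0.995512 × 0.994021 = 0.990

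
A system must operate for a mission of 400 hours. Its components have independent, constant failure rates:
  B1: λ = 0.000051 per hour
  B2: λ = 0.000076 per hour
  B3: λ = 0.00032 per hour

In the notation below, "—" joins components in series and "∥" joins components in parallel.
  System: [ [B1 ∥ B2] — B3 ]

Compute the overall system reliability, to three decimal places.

R(B1) = exp(−0.000051 × 400) = 0.97981
R(B2) = exp(−0.000076 × 400) = 0.97006
R(B3) = exp(−0.00032 × 400) = 0.87985
Parallel (B1 and B2): 1 − (1 − 0.97981)(1 − 0.97006) = 0.99940
Series ([0.99940] and B3): 0.99940 × 0.87985 = 0.879

0.879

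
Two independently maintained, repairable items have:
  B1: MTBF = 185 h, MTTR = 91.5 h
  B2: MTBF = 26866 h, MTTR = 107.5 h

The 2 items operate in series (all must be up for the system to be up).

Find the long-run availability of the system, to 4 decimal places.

A(B1) = MTBF/(MTBF+MTTR) = 185/(185+91.5) = 0.669078
A(B2) = MTBF/(MTBF+MTTR) = 26866/(26866+107.5) = 0.996015
Series availability: 0.669078 × 0.996015 = 0.6664

0.6664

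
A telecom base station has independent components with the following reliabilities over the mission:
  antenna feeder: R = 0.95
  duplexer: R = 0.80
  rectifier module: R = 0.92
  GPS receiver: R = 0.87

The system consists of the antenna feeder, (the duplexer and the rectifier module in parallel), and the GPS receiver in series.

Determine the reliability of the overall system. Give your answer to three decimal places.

0.813

Parallel (duplexer and rectifier module): 1 − (1 − 0.80000)(1 − 0.92000) = 0.98400
Series (antenna feeder, [0.98400], and GPS receiver): 0.95000 × 0.98400 × 0.87000 = 0.813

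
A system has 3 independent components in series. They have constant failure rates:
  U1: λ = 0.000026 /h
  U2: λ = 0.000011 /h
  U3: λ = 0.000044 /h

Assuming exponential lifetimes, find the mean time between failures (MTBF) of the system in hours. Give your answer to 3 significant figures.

Series of exponential components: λ_sys = Σ λ_i
λ_sys = 0.000026 + 0.000011 + 0.000044 = 8.1000e-05 /h
MTBF = 1 / λ_sys = 12300 h

12300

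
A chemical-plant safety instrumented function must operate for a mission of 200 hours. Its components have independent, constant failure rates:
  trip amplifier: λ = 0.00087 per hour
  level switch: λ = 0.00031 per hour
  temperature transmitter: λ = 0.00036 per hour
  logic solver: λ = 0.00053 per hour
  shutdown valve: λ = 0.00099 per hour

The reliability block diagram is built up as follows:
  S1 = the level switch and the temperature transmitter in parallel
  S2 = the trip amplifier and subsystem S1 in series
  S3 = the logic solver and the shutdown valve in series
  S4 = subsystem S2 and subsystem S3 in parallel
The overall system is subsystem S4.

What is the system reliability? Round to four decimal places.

0.9572

R(trip amplifier) = exp(−0.00087 × 200) = 0.840297
R(level switch) = exp(−0.00031 × 200) = 0.939883
R(temperature transmitter) = exp(−0.00036 × 200) = 0.930531
R(logic solver) = exp(−0.00053 × 200) = 0.899425
R(shutdown valve) = exp(−0.00099 × 200) = 0.820370
Parallel (level switch and temperature transmitter): 1 − (1 − 0.939883)(1 − 0.930531) = 0.995824
Series (trip amplifier and [0.995824]): 0.840297 × 0.995824 = 0.836788
Series (logic solver and shutdown valve): 0.899425 × 0.820370 = 0.737861
Parallel ([0.836788] and [0.737861]): 1 − (1 − 0.836788)(1 − 0.737861) = 0.9572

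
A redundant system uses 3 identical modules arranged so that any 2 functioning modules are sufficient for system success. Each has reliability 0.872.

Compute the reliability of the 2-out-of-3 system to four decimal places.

0.9550

R = Σ_{i=2}^{3} C(3,i) p^i (1−p)^{3−i} with p = 0.872
C(3,2)·0.872^2·0.128^1 = 0.291987
C(3,3)·0.872^3·0.128^0 = 0.663055
Sum = 0.9550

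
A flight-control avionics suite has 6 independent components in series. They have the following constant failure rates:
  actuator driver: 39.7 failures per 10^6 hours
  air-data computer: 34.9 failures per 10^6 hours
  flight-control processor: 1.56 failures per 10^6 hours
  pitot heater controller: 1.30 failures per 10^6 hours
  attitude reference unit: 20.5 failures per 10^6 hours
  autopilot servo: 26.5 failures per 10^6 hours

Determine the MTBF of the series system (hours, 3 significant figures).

8030

Series of exponential components: λ_sys = Σ λ_i
λ_sys = 0.0000397 + 0.0000349 + 0.00000156 + 0.00000130 + 0.0000205 + 0.0000265 = 1.2446e-04 /h
MTBF = 1 / λ_sys = 8030 h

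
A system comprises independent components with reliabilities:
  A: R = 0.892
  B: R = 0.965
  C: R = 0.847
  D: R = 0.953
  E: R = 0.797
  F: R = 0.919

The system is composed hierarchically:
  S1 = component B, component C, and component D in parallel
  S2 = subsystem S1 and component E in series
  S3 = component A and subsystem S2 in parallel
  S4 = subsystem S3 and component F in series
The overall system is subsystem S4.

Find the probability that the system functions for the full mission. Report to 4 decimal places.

0.8988

Parallel (B, C, and D): 1 − (1 − 0.965000)(1 − 0.847000)(1 − 0.953000) = 0.999748
Series ([0.999748] and E): 0.999748 × 0.797000 = 0.796799
Parallel (A and [0.796799]): 1 − (1 − 0.892000)(1 − 0.796799) = 0.978054
Series ([0.978054] and F): 0.978054 × 0.919000 = 0.8988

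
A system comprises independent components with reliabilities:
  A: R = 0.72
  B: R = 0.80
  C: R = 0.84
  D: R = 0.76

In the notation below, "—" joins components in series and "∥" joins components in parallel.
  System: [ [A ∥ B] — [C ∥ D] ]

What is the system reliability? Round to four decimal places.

0.9078

Parallel (A and B): 1 − (1 − 0.720000)(1 − 0.800000) = 0.944000
Parallel (C and D): 1 − (1 − 0.840000)(1 − 0.760000) = 0.961600
Series ([0.944000] and [0.961600]): 0.944000 × 0.961600 = 0.9078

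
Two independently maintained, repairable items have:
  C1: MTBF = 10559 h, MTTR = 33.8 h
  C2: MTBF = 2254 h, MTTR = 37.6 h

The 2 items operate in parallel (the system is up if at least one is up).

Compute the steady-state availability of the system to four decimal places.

A(C1) = MTBF/(MTBF+MTTR) = 10559/(10559+33.8) = 0.996809
A(C2) = MTBF/(MTBF+MTTR) = 2254/(2254+37.6) = 0.983592
Parallel availability: 1 − (1 − 0.996809)(1 − 0.983592) = 0.9999

0.9999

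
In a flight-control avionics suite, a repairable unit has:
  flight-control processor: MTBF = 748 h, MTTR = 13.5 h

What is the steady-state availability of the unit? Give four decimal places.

A(flight-control processor) = MTBF/(MTBF+MTTR) = 748/(748+13.5) = 0.9823

0.9823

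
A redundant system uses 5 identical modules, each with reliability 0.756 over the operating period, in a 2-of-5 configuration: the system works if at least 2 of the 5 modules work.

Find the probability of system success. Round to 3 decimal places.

R = Σ_{i=2}^{5} C(5,i) p^i (1−p)^{5−i} with p = 0.756
C(5,2)·0.756^2·0.244^3 = 0.08303
C(5,3)·0.756^3·0.244^2 = 0.25724
C(5,4)·0.756^4·0.244^1 = 0.39852
C(5,5)·0.756^5·0.244^0 = 0.24695
Sum = 0.986

0.986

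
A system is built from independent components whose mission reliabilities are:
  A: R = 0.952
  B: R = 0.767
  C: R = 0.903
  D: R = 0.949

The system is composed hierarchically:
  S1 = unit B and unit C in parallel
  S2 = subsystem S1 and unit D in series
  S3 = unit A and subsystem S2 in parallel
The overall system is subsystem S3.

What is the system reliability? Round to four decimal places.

Parallel (B and C): 1 − (1 − 0.767000)(1 − 0.903000) = 0.977399
Series ([0.977399] and D): 0.977399 × 0.949000 = 0.927552
Parallel (A and [0.927552]): 1 − (1 − 0.952000)(1 − 0.927552) = 0.9965

0.9965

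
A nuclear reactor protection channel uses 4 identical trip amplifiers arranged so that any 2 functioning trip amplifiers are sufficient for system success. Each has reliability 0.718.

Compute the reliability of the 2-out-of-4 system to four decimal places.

0.9293

R = Σ_{i=2}^{4} C(4,i) p^i (1−p)^{4−i} with p = 0.718
C(4,2)·0.718^2·0.282^2 = 0.245979
C(4,3)·0.718^3·0.282^1 = 0.417525
C(4,4)·0.718^4·0.282^0 = 0.265765
Sum = 0.9293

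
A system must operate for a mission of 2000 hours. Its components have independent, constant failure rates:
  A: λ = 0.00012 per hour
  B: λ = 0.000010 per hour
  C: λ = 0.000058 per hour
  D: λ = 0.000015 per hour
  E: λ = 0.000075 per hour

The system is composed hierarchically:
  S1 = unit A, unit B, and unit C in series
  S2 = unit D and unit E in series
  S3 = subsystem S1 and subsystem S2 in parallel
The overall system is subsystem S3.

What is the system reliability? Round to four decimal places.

R(A) = exp(−0.00012 × 2000) = 0.786628
R(B) = exp(−0.000010 × 2000) = 0.980199
R(C) = exp(−0.000058 × 2000) = 0.890475
R(D) = exp(−0.000015 × 2000) = 0.970446
R(E) = exp(−0.000075 × 2000) = 0.860708
Series (A, B, and C): 0.786628 × 0.980199 × 0.890475 = 0.686603
Series (D and E): 0.970446 × 0.860708 = 0.835271
Parallel ([0.686603] and [0.835271]): 1 − (1 − 0.686603)(1 − 0.835271) = 0.9484

0.9484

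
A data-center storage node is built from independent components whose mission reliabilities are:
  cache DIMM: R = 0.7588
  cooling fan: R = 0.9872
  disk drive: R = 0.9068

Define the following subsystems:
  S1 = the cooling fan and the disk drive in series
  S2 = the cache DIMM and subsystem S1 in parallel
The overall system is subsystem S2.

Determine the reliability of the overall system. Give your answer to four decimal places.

Series (cooling fan and disk drive): 0.987200 × 0.906800 = 0.895193
Parallel (cache DIMM and [0.895193]): 1 − (1 − 0.758800)(1 − 0.895193) = 0.9747

0.9747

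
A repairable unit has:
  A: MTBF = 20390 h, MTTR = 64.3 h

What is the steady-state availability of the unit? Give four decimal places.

0.9969

A(A) = MTBF/(MTBF+MTTR) = 20390/(20390+64.3) = 0.9969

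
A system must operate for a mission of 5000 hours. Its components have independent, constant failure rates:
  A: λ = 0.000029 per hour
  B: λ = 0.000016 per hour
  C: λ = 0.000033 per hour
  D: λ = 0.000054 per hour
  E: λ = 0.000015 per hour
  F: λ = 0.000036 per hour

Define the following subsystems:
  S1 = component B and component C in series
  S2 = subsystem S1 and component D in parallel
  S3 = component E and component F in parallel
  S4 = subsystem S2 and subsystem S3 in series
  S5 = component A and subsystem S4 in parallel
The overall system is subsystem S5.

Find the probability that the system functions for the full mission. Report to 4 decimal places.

R(A) = exp(−0.000029 × 5000) = 0.865022
R(B) = exp(−0.000016 × 5000) = 0.923116
R(C) = exp(−0.000033 × 5000) = 0.847894
R(D) = exp(−0.000054 × 5000) = 0.763379
R(E) = exp(−0.000015 × 5000) = 0.927743
R(F) = exp(−0.000036 × 5000) = 0.835270
Series (B and C): 0.923116 × 0.847894 = 0.782705
Parallel ([0.782705] and D): 1 − (1 − 0.782705)(1 − 0.763379) = 0.948583
Parallel (E and F): 1 − (1 − 0.927743)(1 − 0.835270) = 0.988097
Series ([0.948583] and [0.988097]): 0.948583 × 0.988097 = 0.937292
Parallel (A and [0.937292]): 1 − (1 − 0.865022)(1 − 0.937292) = 0.9915

0.9915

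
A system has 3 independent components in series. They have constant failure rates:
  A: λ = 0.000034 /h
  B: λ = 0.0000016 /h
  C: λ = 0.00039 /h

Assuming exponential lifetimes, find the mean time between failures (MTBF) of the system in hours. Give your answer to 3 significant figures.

Series of exponential components: λ_sys = Σ λ_i
λ_sys = 0.000034 + 0.0000016 + 0.00039 = 4.2560e-04 /h
MTBF = 1 / λ_sys = 2350 h

2350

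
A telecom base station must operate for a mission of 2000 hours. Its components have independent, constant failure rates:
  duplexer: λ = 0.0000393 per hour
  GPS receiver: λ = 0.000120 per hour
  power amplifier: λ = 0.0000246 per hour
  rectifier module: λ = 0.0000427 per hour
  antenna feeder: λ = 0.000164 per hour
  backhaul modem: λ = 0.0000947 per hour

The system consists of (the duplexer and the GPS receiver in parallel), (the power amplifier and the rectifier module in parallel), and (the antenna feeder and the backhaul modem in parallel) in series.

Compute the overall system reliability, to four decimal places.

R(duplexer) = exp(−0.0000393 × 2000) = 0.924410
R(GPS receiver) = exp(−0.000120 × 2000) = 0.786628
R(power amplifier) = exp(−0.0000246 × 2000) = 0.951991
R(rectifier module) = exp(−0.0000427 × 2000) = 0.918145
R(antenna feeder) = exp(−0.000164 × 2000) = 0.720363
R(backhaul modem) = exp(−0.0000947 × 2000) = 0.827455
Parallel (duplexer and GPS receiver): 1 − (1 − 0.924410)(1 − 0.786628) = 0.983871
Parallel (power amplifier and rectifier module): 1 − (1 − 0.951991)(1 − 0.918145) = 0.996070
Parallel (antenna feeder and backhaul modem): 1 − (1 − 0.720363)(1 − 0.827455) = 0.951750
Series ([0.983871], [0.996070], and [0.951750]): 0.983871 × 0.996070 × 0.951750 = 0.9327

0.9327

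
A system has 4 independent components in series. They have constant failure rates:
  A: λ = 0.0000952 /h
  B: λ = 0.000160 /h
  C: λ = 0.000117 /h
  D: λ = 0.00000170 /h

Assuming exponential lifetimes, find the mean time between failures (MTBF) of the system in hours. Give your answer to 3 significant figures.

Series of exponential components: λ_sys = Σ λ_i
λ_sys = 0.0000952 + 0.000160 + 0.000117 + 0.00000170 = 3.7390e-04 /h
MTBF = 1 / λ_sys = 2670 h

2670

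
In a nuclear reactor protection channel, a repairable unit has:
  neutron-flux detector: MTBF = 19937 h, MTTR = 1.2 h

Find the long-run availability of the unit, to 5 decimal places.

A(neutron-flux detector) = MTBF/(MTBF+MTTR) = 19937/(19937+1.2) = 0.99994

0.99994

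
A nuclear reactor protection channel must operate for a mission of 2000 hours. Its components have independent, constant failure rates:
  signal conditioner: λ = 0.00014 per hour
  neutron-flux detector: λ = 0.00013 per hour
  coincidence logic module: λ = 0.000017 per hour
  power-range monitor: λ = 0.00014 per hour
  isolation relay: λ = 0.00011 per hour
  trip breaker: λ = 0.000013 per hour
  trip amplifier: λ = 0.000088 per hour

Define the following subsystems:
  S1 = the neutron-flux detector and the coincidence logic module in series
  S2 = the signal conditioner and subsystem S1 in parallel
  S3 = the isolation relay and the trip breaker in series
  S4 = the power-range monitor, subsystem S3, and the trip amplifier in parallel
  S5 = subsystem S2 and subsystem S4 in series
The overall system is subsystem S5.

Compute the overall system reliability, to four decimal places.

0.9297

R(signal conditioner) = exp(−0.00014 × 2000) = 0.755784
R(neutron-flux detector) = exp(−0.00013 × 2000) = 0.771052
R(coincidence logic module) = exp(−0.000017 × 2000) = 0.966572
R(power-range monitor) = exp(−0.00014 × 2000) = 0.755784
R(isolation relay) = exp(−0.00011 × 2000) = 0.802519
R(trip breaker) = exp(−0.000013 × 2000) = 0.974335
R(trip amplifier) = exp(−0.000088 × 2000) = 0.838618
Series (neutron-flux detector and coincidence logic module): 0.771052 × 0.966572 = 0.745277
Parallel (signal conditioner and [0.745277]): 1 − (1 − 0.755784)(1 − 0.745277) = 0.937793
Series (isolation relay and trip breaker): 0.802519 × 0.974335 = 0.781922
Parallel (power-range monitor, [0.781922], and trip amplifier): 1 − (1 − 0.755784)(1 − 0.781922)(1 − 0.838618) = 0.991405
Series ([0.937793] and [0.991405]): 0.937793 × 0.991405 = 0.9297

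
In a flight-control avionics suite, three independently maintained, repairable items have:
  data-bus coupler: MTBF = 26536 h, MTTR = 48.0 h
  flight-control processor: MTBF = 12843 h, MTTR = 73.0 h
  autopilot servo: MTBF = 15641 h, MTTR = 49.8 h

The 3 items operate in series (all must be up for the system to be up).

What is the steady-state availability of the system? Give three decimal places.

0.989

A(data-bus coupler) = MTBF/(MTBF+MTTR) = 26536/(26536+48.0) = 0.998194
A(flight-control processor) = MTBF/(MTBF+MTTR) = 12843/(12843+73.0) = 0.994348
A(autopilot servo) = MTBF/(MTBF+MTTR) = 15641/(15641+49.8) = 0.996826
Series availability: 0.998194 × 0.994348 × 0.996826 = 0.989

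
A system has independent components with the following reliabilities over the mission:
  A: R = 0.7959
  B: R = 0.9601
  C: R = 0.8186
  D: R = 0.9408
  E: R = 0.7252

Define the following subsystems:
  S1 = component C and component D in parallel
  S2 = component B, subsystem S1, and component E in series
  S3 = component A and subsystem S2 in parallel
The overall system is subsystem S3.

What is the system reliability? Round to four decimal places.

0.9365

Parallel (C and D): 1 − (1 − 0.818600)(1 − 0.940800) = 0.989261
Series (B, [0.989261], and E): 0.960100 × 0.989261 × 0.725200 = 0.688787
Parallel (A and [0.688787]): 1 − (1 − 0.795900)(1 − 0.688787) = 0.9365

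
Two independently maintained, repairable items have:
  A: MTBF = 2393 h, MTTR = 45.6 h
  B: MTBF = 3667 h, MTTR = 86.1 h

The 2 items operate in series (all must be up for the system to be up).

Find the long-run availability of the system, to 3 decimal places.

A(A) = MTBF/(MTBF+MTTR) = 2393/(2393+45.6) = 0.981301
A(B) = MTBF/(MTBF+MTTR) = 3667/(3667+86.1) = 0.977059
Series availability: 0.981301 × 0.977059 = 0.959

0.959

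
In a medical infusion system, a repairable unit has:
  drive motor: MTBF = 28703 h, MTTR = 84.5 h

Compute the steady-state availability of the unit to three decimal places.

A(drive motor) = MTBF/(MTBF+MTTR) = 28703/(28703+84.5) = 0.997

0.997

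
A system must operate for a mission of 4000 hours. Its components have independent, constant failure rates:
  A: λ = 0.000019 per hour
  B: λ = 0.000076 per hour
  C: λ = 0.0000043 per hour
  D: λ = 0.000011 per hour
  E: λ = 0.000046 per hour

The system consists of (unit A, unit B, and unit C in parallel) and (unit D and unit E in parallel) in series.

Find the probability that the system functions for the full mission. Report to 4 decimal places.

R(A) = exp(−0.000019 × 4000) = 0.926816
R(B) = exp(−0.000076 × 4000) = 0.737861
R(C) = exp(−0.0000043 × 4000) = 0.982947
R(D) = exp(−0.000011 × 4000) = 0.956954
R(E) = exp(−0.000046 × 4000) = 0.831936
Parallel (A, B, and C): 1 − (1 − 0.926816)(1 − 0.737861)(1 − 0.982947) = 0.999673
Parallel (D and E): 1 − (1 − 0.956954)(1 − 0.831936) = 0.992766
Series ([0.999673] and [0.992766]): 0.999673 × 0.992766 = 0.9924

0.9924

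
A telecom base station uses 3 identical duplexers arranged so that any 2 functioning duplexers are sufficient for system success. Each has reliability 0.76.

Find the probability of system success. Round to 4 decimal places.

0.8548

R = Σ_{i=2}^{3} C(3,i) p^i (1−p)^{3−i} with p = 0.76
C(3,2)·0.76^2·0.24^1 = 0.415872
C(3,3)·0.76^3·0.24^0 = 0.438976
Sum = 0.8548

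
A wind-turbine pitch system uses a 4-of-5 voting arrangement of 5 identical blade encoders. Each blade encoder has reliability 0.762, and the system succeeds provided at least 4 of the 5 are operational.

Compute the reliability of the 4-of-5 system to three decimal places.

0.658

R = Σ_{i=4}^{5} C(5,i) p^i (1−p)^{5−i} with p = 0.762
C(5,4)·0.762^4·0.238^1 = 0.40121
C(5,5)·0.762^5·0.238^0 = 0.25691
Sum = 0.658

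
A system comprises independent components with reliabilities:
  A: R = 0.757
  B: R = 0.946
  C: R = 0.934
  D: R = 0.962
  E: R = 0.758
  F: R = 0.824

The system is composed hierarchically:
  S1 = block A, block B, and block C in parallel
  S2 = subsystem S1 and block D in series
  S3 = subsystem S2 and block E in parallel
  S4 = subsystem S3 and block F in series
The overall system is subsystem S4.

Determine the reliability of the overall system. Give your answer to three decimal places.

Parallel (A, B, and C): 1 − (1 − 0.75700)(1 − 0.94600)(1 − 0.93400) = 0.99913
Series ([0.99913] and D): 0.99913 × 0.96200 = 0.96116
Parallel ([0.96116] and E): 1 − (1 − 0.96116)(1 − 0.75800) = 0.99060
Series ([0.99060] and F): 0.99060 × 0.82400 = 0.816

0.816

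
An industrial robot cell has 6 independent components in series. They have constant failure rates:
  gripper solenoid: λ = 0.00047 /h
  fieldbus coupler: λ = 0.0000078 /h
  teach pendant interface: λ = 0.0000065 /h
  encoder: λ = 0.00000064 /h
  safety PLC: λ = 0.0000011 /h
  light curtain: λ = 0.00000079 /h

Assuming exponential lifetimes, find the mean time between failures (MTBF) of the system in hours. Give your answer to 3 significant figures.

Series of exponential components: λ_sys = Σ λ_i
λ_sys = 0.00047 + 0.0000078 + 0.0000065 + 0.00000064 + 0.0000011 + 0.00000079 = 4.8683e-04 /h
MTBF = 1 / λ_sys = 2050 h

2050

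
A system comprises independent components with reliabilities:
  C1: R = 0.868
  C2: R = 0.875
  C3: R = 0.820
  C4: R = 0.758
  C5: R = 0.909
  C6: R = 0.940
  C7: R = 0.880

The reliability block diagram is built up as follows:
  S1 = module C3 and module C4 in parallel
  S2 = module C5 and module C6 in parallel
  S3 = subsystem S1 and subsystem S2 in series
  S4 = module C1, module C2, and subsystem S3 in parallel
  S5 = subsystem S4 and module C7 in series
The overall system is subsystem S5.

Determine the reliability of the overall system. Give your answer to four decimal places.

Parallel (C3 and C4): 1 − (1 − 0.820000)(1 − 0.758000) = 0.956440
Parallel (C5 and C6): 1 − (1 − 0.909000)(1 − 0.940000) = 0.994540
Series ([0.956440] and [0.994540]): 0.956440 × 0.994540 = 0.951218
Parallel (C1, C2, and [0.951218]): 1 − (1 − 0.868000)(1 − 0.875000)(1 − 0.951218) = 0.999195
Series ([0.999195] and C7): 0.999195 × 0.880000 = 0.8793

0.8793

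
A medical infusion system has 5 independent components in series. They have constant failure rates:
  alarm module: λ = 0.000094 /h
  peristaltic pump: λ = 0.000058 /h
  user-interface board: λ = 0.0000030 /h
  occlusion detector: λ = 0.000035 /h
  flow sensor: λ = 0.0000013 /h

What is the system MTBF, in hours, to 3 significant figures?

5230

Series of exponential components: λ_sys = Σ λ_i
λ_sys = 0.000094 + 0.000058 + 0.0000030 + 0.000035 + 0.0000013 = 1.9130e-04 /h
MTBF = 1 / λ_sys = 5230 h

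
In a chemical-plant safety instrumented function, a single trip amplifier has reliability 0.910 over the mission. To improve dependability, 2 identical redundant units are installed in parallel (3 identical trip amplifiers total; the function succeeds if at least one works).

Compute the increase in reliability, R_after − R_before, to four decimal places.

R_before = 0.910
R_after = 1 − (1 − 0.910)^3 = 0.9993
ΔR = 0.9993 − 0.910 = 0.0893

0.0893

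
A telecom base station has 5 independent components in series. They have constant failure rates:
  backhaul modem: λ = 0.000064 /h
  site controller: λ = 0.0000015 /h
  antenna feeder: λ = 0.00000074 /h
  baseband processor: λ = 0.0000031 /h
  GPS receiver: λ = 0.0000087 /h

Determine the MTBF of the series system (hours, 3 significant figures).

Series of exponential components: λ_sys = Σ λ_i
λ_sys = 0.000064 + 0.0000015 + 0.00000074 + 0.0000031 + 0.0000087 = 7.8040e-05 /h
MTBF = 1 / λ_sys = 12800 h

12800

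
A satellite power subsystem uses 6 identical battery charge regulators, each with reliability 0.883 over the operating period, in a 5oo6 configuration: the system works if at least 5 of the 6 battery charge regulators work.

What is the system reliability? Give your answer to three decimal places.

0.851

R = Σ_{i=5}^{6} C(6,i) p^i (1−p)^{6−i} with p = 0.883
C(6,5)·0.883^5·0.117^1 = 0.37683
C(6,6)·0.883^6·0.117^0 = 0.47398
Sum = 0.851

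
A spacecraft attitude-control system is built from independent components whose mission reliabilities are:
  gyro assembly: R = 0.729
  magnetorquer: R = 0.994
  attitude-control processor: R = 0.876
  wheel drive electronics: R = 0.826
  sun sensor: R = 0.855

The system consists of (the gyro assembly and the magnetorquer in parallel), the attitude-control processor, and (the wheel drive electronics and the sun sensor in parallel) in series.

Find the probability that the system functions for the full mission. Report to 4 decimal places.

Parallel (gyro assembly and magnetorquer): 1 − (1 − 0.729000)(1 − 0.994000) = 0.998374
Parallel (wheel drive electronics and sun sensor): 1 − (1 − 0.826000)(1 − 0.855000) = 0.974770
Series ([0.998374], attitude-control processor, and [0.974770]): 0.998374 × 0.876000 × 0.974770 = 0.8525

0.8525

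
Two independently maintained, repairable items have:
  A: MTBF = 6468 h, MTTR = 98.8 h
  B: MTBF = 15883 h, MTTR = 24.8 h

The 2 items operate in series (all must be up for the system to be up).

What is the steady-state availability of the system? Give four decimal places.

A(A) = MTBF/(MTBF+MTTR) = 6468/(6468+98.8) = 0.984955
A(B) = MTBF/(MTBF+MTTR) = 15883/(15883+24.8) = 0.998441
Series availability: 0.984955 × 0.998441 = 0.9834

0.9834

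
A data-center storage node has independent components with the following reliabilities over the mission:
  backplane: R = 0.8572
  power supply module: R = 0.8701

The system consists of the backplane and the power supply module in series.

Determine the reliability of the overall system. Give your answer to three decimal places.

0.746

Series (backplane and power supply module): 0.85720 × 0.87010 = 0.746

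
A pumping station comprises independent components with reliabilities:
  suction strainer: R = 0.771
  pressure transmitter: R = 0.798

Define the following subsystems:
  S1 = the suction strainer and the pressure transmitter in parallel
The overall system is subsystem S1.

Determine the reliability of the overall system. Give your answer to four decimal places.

0.9537

Parallel (suction strainer and pressure transmitter): 1 − (1 − 0.771000)(1 − 0.798000) = 0.9537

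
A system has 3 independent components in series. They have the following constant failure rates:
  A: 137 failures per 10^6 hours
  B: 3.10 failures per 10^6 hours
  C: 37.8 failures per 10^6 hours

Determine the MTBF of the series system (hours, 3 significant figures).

Series of exponential components: λ_sys = Σ λ_i
λ_sys = 0.000137 + 0.00000310 + 0.0000378 = 1.7790e-04 /h
MTBF = 1 / λ_sys = 5620 h

5620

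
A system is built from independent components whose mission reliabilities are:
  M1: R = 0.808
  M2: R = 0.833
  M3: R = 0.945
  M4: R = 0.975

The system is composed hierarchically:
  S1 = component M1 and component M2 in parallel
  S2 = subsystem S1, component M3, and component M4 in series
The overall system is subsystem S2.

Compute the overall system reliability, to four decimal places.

Parallel (M1 and M2): 1 − (1 − 0.808000)(1 − 0.833000) = 0.967936
Series ([0.967936], M3, and M4): 0.967936 × 0.945000 × 0.975000 = 0.8918

0.8918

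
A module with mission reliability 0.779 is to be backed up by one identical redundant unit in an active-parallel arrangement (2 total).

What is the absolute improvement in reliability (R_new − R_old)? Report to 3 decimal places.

R_before = 0.779
R_after = 1 − (1 − 0.779)^2 = 0.951
ΔR = 0.951 − 0.779 = 0.172

0.172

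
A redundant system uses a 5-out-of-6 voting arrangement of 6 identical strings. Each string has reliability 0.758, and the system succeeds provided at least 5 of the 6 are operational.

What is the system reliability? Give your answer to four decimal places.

0.5530

R = Σ_{i=5}^{6} C(6,i) p^i (1−p)^{6−i} with p = 0.758
C(6,5)·0.758^5·0.242^1 = 0.363340
C(6,6)·0.758^6·0.242^0 = 0.189677
Sum = 0.5530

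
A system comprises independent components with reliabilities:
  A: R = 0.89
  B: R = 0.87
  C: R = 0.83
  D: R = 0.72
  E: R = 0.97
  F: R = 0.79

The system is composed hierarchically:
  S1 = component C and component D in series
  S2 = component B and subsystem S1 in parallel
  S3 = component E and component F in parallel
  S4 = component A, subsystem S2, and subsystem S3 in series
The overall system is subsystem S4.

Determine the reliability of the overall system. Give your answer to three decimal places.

Series (C and D): 0.83000 × 0.72000 = 0.59760
Parallel (B and [0.59760]): 1 − (1 − 0.87000)(1 − 0.59760) = 0.94769
Parallel (E and F): 1 − (1 − 0.97000)(1 − 0.79000) = 0.99370
Series (A, [0.94769], and [0.99370]): 0.89000 × 0.94769 × 0.99370 = 0.838

0.838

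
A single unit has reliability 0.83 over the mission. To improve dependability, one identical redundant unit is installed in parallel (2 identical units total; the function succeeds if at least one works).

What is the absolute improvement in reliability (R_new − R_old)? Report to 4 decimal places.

R_before = 0.83
R_after = 1 − (1 − 0.83)^2 = 0.9711
ΔR = 0.9711 − 0.83 = 0.1411

0.1411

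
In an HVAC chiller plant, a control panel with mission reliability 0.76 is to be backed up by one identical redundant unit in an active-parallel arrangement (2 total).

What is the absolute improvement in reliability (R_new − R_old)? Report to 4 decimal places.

0.1824

R_before = 0.76
R_after = 1 − (1 − 0.76)^2 = 0.9424
ΔR = 0.9424 − 0.76 = 0.1824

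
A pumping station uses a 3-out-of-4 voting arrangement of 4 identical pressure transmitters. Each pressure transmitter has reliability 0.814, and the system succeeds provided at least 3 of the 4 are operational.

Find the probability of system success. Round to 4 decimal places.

0.8403

R = Σ_{i=3}^{4} C(4,i) p^i (1−p)^{4−i} with p = 0.814
C(4,3)·0.814^3·0.186^1 = 0.401279
C(4,4)·0.814^4·0.186^0 = 0.439033
Sum = 0.8403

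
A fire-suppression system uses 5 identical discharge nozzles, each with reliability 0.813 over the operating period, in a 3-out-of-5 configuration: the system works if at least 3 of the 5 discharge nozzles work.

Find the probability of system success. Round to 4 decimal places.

R = Σ_{i=3}^{5} C(5,i) p^i (1−p)^{5−i} with p = 0.813
C(5,3)·0.813^3·0.187^2 = 0.187912
C(5,4)·0.813^4·0.187^1 = 0.408483
C(5,5)·0.813^5·0.187^0 = 0.355183
Sum = 0.9516

0.9516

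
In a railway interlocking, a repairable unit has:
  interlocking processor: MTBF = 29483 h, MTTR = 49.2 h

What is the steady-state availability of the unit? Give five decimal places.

0.99833

A(interlocking processor) = MTBF/(MTBF+MTTR) = 29483/(29483+49.2) = 0.99833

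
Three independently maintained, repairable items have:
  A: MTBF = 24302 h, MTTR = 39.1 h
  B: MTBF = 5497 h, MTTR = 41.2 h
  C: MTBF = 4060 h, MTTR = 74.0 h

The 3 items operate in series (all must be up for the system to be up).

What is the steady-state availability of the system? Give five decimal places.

0.97323

A(A) = MTBF/(MTBF+MTTR) = 24302/(24302+39.1) = 0.998394
A(B) = MTBF/(MTBF+MTTR) = 5497/(5497+41.2) = 0.992561
A(C) = MTBF/(MTBF+MTTR) = 4060/(4060+74.0) = 0.982100
Series availability: 0.998394 × 0.992561 × 0.982100 = 0.97323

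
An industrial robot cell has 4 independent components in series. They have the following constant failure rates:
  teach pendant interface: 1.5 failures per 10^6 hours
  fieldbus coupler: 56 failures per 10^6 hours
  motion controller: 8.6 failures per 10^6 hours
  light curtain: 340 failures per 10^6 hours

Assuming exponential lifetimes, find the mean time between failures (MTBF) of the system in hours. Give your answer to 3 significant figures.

Series of exponential components: λ_sys = Σ λ_i
λ_sys = 0.0000015 + 0.000056 + 0.0000086 + 0.00034 = 4.0610e-04 /h
MTBF = 1 / λ_sys = 2460 h

2460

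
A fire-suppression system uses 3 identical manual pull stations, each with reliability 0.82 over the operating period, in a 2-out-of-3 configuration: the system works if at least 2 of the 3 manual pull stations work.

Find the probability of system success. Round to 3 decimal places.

R = Σ_{i=2}^{3} C(3,i) p^i (1−p)^{3−i} with p = 0.82
C(3,2)·0.82^2·0.18^1 = 0.36310
C(3,3)·0.82^3·0.18^0 = 0.55137
Sum = 0.914

0.914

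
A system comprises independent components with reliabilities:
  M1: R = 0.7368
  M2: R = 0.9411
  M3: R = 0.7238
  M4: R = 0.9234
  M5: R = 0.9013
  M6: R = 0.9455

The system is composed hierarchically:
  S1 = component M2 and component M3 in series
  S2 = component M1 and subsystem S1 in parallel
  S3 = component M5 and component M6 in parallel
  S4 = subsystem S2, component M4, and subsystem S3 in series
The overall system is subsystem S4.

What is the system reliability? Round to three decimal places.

Series (M2 and M3): 0.94110 × 0.72380 = 0.68117
Parallel (M1 and [0.68117]): 1 − (1 − 0.73680)(1 − 0.68117) = 0.91608
Parallel (M5 and M6): 1 − (1 − 0.90130)(1 − 0.94550) = 0.99462
Series ([0.91608], M4, and [0.99462]): 0.91608 × 0.92340 × 0.99462 = 0.841

0.841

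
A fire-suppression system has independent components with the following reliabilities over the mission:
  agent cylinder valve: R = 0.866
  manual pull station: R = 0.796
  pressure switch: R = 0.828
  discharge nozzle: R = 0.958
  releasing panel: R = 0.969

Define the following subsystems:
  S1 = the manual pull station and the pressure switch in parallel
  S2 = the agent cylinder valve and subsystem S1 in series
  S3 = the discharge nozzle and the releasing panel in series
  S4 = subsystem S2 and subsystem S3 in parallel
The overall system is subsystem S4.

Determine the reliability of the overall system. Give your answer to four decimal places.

0.9882

Parallel (manual pull station and pressure switch): 1 − (1 − 0.796000)(1 − 0.828000) = 0.964912
Series (agent cylinder valve and [0.964912]): 0.866000 × 0.964912 = 0.835614
Series (discharge nozzle and releasing panel): 0.958000 × 0.969000 = 0.928302
Parallel ([0.835614] and [0.928302]): 1 − (1 − 0.835614)(1 − 0.928302) = 0.9882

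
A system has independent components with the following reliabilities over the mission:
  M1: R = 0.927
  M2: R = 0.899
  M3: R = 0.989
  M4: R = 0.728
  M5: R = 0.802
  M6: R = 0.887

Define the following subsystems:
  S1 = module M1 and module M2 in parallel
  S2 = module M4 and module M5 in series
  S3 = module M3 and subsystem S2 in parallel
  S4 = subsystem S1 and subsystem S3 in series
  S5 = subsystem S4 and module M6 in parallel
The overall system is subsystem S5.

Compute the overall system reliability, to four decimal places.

Parallel (M1 and M2): 1 − (1 − 0.927000)(1 − 0.899000) = 0.992627
Series (M4 and M5): 0.728000 × 0.802000 = 0.583856
Parallel (M3 and [0.583856]): 1 − (1 − 0.989000)(1 − 0.583856) = 0.995422
Series ([0.992627] and [0.995422]): 0.992627 × 0.995422 = 0.988083
Parallel ([0.988083] and M6): 1 − (1 − 0.988083)(1 − 0.887000) = 0.9987

0.9987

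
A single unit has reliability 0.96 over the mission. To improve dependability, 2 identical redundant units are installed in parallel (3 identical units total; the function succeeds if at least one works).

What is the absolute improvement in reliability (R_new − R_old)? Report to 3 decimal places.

0.040

R_before = 0.96
R_after = 1 − (1 − 0.96)^3 = 1.000
ΔR = 1.000 − 0.96 = 0.040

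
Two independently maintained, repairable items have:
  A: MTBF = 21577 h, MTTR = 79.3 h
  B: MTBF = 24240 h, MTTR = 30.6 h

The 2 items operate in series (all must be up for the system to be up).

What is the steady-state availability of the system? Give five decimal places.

A(A) = MTBF/(MTBF+MTTR) = 21577/(21577+79.3) = 0.996338
A(B) = MTBF/(MTBF+MTTR) = 24240/(24240+30.6) = 0.998739
Series availability: 0.996338 × 0.998739 = 0.99508

0.99508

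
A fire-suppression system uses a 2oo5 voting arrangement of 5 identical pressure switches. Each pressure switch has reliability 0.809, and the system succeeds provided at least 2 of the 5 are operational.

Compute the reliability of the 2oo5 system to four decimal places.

R = Σ_{i=2}^{5} C(5,i) p^i (1−p)^{5−i} with p = 0.809
C(5,2)·0.809^2·0.191^3 = 0.045603
C(5,3)·0.809^3·0.191^2 = 0.193158
C(5,4)·0.809^4·0.191^1 = 0.409070
C(5,5)·0.809^5·0.191^0 = 0.346531
Sum = 0.9944

0.9944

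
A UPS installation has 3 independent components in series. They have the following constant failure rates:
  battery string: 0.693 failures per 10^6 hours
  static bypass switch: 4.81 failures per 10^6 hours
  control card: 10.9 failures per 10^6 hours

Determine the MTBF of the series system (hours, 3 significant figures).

Series of exponential components: λ_sys = Σ λ_i
λ_sys = 0.000000693 + 0.00000481 + 0.0000109 = 1.6403e-05 /h
MTBF = 1 / λ_sys = 61000 h

61000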